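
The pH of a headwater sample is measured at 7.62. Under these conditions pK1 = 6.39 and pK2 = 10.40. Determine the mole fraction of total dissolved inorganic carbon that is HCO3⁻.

α₁ = 0.943

α₁ = 1 / (1 + [H⁺]/K1 + K2/[H⁺]) = 1 / (1 + 10^-1.23 + 10^-2.78)
   = 1 / (1 + 0.058884 + 0.0016596) = 1/1.0605 = 0.9429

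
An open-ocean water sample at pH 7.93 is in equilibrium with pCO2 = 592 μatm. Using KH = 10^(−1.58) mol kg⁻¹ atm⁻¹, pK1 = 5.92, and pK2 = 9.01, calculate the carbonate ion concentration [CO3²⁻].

[CO3²⁻] = 0.133 mmol/kg

[CO2*] = KH · pCO2 = 10^(−1.58) × 592×10^-6 = 1.557×10^-5 mol/kg
α₀ = 1/(1 + K1/[H⁺] + K1K2/[H⁺]²) = 1/(1 + 10^+2.01 + 10^+0.93) = 0.008941
DIC = [CO2*]/α₀ = 1.557×10^-5 / 0.008941 = 1.741 mmol/kg
[CO3²⁻] = α₂·DIC; α₂ = 0.07610, so [CO3²⁻] = 0.07610 × 1.741 = 0.133 mmol/kg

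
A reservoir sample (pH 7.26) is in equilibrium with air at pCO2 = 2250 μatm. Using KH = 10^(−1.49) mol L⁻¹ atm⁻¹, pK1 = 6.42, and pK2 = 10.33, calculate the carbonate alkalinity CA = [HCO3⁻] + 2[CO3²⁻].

CA = 0.505 mmol/L

[CO2*] = KH · pCO2 = 10^(−1.49) × 2250×10^-6 = 7.281×10^-5 mol/L
α₀ = 1/(1 + K1/[H⁺] + K1K2/[H⁺]²) = 1/(1 + 10^+0.84 + 10^-2.23) = 0.1262
DIC = [CO2*]/α₀ = 7.281×10^-5 / 0.1262 = 0.5769 mmol/L
CA = (α₁ + 2α₂)·DIC = (0.8731 + 2×0.0007431) × 0.5769 = 0.505 mmol/L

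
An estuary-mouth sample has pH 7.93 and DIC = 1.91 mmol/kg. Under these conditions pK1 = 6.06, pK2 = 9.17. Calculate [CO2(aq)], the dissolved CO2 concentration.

[CO2*] = 0.0241 mmol/kg

α₀ = 1 / (1 + K1/[H⁺] + K1K2/[H⁺]²) = 1 / (1 + 10^+1.87 + 10^+0.63)
   = 1 / (1 + 74.131 + 4.2658) = 1/79.397 = 0.01259
[CO2*] = α₀ × DIC = 0.01259 × 1.91 = 0.0241 mmol/kg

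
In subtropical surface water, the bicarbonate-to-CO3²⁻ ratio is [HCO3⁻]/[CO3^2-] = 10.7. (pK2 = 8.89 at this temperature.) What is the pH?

pH = 7.86

From K2 = [H⁺][CO3^2-]/[HCO3⁻]:  pH = pK2 − log₁₀([HCO3⁻]/[CO3^2-])
log₁₀(10.7) = +1.029
pH = 8.89 − (+1.029) = 7.86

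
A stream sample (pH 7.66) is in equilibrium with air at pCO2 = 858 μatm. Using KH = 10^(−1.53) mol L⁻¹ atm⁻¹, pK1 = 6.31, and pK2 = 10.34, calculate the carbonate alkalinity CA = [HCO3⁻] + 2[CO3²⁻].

CA = 0.569 mmol/L

[CO2*] = KH · pCO2 = 10^(−1.53) × 858×10^-6 = 2.532×10^-5 mol/L
α₀ = 1/(1 + K1/[H⁺] + K1K2/[H⁺]²) = 1/(1 + 10^+1.35 + 10^-1.33) = 0.04267
DIC = [CO2*]/α₀ = 2.532×10^-5 / 0.04267 = 0.5934 mmol/L
CA = (α₁ + 2α₂)·DIC = (0.9553 + 2×0.001996) × 0.5934 = 0.569 mmol/L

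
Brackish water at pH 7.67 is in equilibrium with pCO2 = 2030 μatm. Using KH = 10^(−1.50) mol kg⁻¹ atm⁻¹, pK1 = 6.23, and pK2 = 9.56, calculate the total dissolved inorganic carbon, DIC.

[CO2*] = KH · pCO2 = 10^(−1.50) × 2030×10^-6 = 6.419×10^-5 mol/kg
α₀ = 1/(1 + K1/[H⁺] + K1K2/[H⁺]²) = 1/(1 + 10^+1.44 + 10^-0.45) = 0.03461
DIC = [CO2*]/α₀ = 6.419×10^-5 / 0.03461 = 1.86 mmol/kg

DIC = 1.86 mmol/kg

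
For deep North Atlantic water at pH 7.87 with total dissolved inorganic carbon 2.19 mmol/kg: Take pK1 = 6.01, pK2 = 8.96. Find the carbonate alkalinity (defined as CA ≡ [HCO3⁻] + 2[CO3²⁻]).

CA = 2.32 mmol/kg

CA = [HCO3⁻] + 2[CO3²⁻] = (α₁ + 2α₂)·DIC
At pH 7.87: [H⁺]/K1 = 10^-1.86 = 0.013804, K2/[H⁺] = 10^-1.09 = 0.081283
α₁ = 1/(1 + 0.013804 + 0.081283) = 1/1.0951 = 0.9132; α₂ = α₁·K2/[H⁺] = 0.07423
α₁ + 2α₂ = 1.0616
CA = 1.0616 × 2.19 = 2.32 mmol/kg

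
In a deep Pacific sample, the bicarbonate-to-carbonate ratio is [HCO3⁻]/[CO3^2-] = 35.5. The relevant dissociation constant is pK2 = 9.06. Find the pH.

From K2 = [H⁺][CO3^2-]/[HCO3⁻]:  pH = pK2 − log₁₀([HCO3⁻]/[CO3^2-])
log₁₀(35.5) = +1.550
pH = 9.06 − (+1.550) = 7.51

pH = 7.51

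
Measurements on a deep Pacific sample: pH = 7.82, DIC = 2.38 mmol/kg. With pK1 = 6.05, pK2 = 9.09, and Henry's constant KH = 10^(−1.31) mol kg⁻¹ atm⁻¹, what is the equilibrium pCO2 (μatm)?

pCO2 = 771 μatm

α₀ = 1 / (1 + K1/[H⁺] + K1K2/[H⁺]²) = 1 / (1 + 10^+1.77 + 10^+0.50)
   = 1 / (1 + 58.884 + 3.1623) = 1/63.047 = 0.01586
[CO2*] = α₀ × DIC = 0.01586 × 2.38 = 0.03775 mmol/kg
pCO2 = [CO2*]/KH = 3.775×10^-5 / 4.898×10^-2 = 771 μatm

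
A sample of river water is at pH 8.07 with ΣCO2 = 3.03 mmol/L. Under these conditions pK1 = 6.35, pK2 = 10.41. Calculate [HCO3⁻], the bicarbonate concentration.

α₁ = 1 / (1 + [H⁺]/K1 + K2/[H⁺]) = 1 / (1 + 10^-1.72 + 10^-2.34)
   = 1 / (1 + 0.019055 + 0.0045709) = 1/1.0236 = 0.9769
[HCO3⁻] = α₁ × DIC = 0.9769 × 3.03 = 2.96 mmol/L

[HCO3⁻] = 2.96 mmol/L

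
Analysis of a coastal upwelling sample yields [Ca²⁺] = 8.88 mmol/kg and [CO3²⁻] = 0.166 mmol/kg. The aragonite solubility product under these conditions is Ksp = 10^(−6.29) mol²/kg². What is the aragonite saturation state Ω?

Ω = 2.87

Ksp = 10^(−6.29) = 5.129×10^-7
Ω = [Ca²⁺][CO3²⁻]/Ksp = (8.88×10^-3)(0.166×10^-3) / 5.129×10^-7 = 2.87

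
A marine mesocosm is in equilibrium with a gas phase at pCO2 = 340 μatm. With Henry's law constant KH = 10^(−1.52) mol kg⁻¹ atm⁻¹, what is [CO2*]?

[CO2*] = 10.3 μmol/kg

KH = 10^(−1.52) = 3.020×10^-2 mol kg⁻¹ atm⁻¹
[CO2*] = KH · pCO2 = 3.020×10^-2 × 340×10^-6 atm = 1.03×10^-5 mol/kg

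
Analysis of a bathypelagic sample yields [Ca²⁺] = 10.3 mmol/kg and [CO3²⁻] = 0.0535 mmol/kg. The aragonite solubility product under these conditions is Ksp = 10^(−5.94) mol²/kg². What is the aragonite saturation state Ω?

Ksp = 10^(−5.94) = 1.148×10^-6
Ω = [Ca²⁺][CO3²⁻]/Ksp = (10.3×10^-3)(0.0535×10^-3) / 1.148×10^-6 = 0.480

Ω = 0.480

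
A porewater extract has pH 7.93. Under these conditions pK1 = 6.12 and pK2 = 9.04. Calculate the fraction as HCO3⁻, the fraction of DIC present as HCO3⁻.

α₁ = 0.915

α₁ = 1 / (1 + [H⁺]/K1 + K2/[H⁺]) = 1 / (1 + 10^-1.81 + 10^-1.11)
   = 1 / (1 + 0.015488 + 0.077625) = 1/1.0931 = 0.9148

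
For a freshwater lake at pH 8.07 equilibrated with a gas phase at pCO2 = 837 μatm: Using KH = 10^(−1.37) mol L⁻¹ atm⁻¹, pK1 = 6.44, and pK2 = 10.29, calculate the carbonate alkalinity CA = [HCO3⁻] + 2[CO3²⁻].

CA = 1.54 mmol/L

[CO2*] = KH · pCO2 = 10^(−1.37) × 837×10^-6 = 3.570×10^-5 mol/L
α₀ = 1/(1 + K1/[H⁺] + K1K2/[H⁺]²) = 1/(1 + 10^+1.63 + 10^-0.59) = 0.02277
DIC = [CO2*]/α₀ = 3.570×10^-5 / 0.02277 = 1.568 mmol/L
CA = (α₁ + 2α₂)·DIC = (0.9714 + 2×0.005853) × 1.568 = 1.54 mmol/L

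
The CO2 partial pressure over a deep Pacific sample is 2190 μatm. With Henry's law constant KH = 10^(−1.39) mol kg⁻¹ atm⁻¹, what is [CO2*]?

KH = 10^(−1.39) = 4.074×10^-2 mol kg⁻¹ atm⁻¹
[CO2*] = KH · pCO2 = 4.074×10^-2 × 2190×10^-6 atm = 8.92×10^-5 mol/kg

[CO2*] = 89.2 μmol/kg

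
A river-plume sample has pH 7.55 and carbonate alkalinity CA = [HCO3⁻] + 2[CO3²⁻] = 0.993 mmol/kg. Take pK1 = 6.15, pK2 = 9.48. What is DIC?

CA = [HCO3⁻] + 2[CO3²⁻] = (α₁ + 2α₂)·DIC
At pH 7.55: [H⁺]/K1 = 10^-1.40 = 0.039811, K2/[H⁺] = 10^-1.93 = 0.011749
α₁ = 1/(1 + 0.039811 + 0.011749) = 1/1.0516 = 0.9510; α₂ = α₁·K2/[H⁺] = 0.01117
α₁ + 2α₂ = 0.9733
DIC = CA / (α₁ + 2α₂) = 0.993 / 0.9733 = 1.02 mmol/kg

DIC = 1.02 mmol/kg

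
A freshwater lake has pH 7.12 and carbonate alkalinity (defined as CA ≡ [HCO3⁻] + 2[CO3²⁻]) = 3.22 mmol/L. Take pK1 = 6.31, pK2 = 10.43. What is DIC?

DIC = 3.72 mmol/L

CA = [HCO3⁻] + 2[CO3²⁻] = (α₁ + 2α₂)·DIC
At pH 7.12: [H⁺]/K1 = 10^-0.81 = 0.15488, K2/[H⁺] = 10^-3.31 = 0.00048978
α₁ = 1/(1 + 0.15488 + 0.00048978) = 1/1.1554 = 0.8655; α₂ = α₁·K2/[H⁺] = 0.0004239
α₁ + 2α₂ = 0.8664
DIC = CA / (α₁ + 2α₂) = 3.22 / 0.8664 = 3.72 mmol/L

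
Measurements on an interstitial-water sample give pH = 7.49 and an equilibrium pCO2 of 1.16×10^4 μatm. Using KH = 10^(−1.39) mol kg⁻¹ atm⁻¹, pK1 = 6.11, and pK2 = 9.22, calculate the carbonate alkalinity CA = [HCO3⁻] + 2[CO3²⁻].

CA = 11.8 mmol/kg

[CO2*] = KH · pCO2 = 10^(−1.39) × 1.16×10^4×10^-6 = 4.726×10^-4 mol/kg
α₀ = 1/(1 + K1/[H⁺] + K1K2/[H⁺]²) = 1/(1 + 10^+1.38 + 10^-0.35) = 0.03932
DIC = [CO2*]/α₀ = 4.726×10^-4 / 0.03932 = 12.02 mmol/kg
CA = (α₁ + 2α₂)·DIC = (0.9431 + 2×0.01756) × 12.02 = 11.8 mmol/kg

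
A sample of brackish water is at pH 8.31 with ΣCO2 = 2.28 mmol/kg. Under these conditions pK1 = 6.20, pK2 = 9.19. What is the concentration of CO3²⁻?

α₂ = 1 / (1 + [H⁺]/K2 + [H⁺]²/(K1K2)) = 1 / (1 + 10^+0.88 + 10^-1.23)
   = 1 / (1 + 7.5858 + 0.058884) = 1/8.6447 = 0.1157
[CO3²⁻] = α₂ × DIC = 0.1157 × 2.28 = 0.264 mmol/kg

[CO3²⁻] = 0.264 mmol/kg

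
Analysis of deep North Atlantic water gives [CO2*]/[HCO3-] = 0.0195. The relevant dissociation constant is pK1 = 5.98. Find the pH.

pH = 7.69

From K1 = [H⁺][HCO3-]/[CO2*]:  pH = pK1 − log₁₀([CO2*]/[HCO3-])
log₁₀(0.0195) = -1.710
pH = 5.98 − (-1.710) = 7.69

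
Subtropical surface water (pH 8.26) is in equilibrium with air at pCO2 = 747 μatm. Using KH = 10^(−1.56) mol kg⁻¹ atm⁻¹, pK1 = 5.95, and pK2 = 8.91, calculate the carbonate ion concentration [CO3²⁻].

[CO3²⁻] = 0.940 mmol/kg

[CO2*] = KH · pCO2 = 10^(−1.56) × 747×10^-6 = 2.057×10^-5 mol/kg
α₀ = 1/(1 + K1/[H⁺] + K1K2/[H⁺]²) = 1/(1 + 10^+2.31 + 10^+1.66) = 0.003986
DIC = [CO2*]/α₀ = 2.057×10^-5 / 0.003986 = 5.162 mmol/kg
[CO3²⁻] = α₂·DIC; α₂ = 0.1822, so [CO3²⁻] = 0.1822 × 5.162 = 0.940 mmol/kg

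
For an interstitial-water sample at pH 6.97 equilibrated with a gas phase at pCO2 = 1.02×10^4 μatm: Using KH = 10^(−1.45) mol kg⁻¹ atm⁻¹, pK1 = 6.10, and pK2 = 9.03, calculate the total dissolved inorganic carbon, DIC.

[CO2*] = KH · pCO2 = 10^(−1.45) × 1.02×10^4×10^-6 = 3.619×10^-4 mol/kg
α₀ = 1/(1 + K1/[H⁺] + K1K2/[H⁺]²) = 1/(1 + 10^+0.87 + 10^-1.19) = 0.1180
DIC = [CO2*]/α₀ = 3.619×10^-4 / 0.1180 = 3.07 mmol/kg

DIC = 3.07 mmol/kg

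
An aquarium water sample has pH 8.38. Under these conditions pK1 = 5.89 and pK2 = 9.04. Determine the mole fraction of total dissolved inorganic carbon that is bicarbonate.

α₁ = 0.818

α₁ = 1 / (1 + [H⁺]/K1 + K2/[H⁺]) = 1 / (1 + 10^-2.49 + 10^-0.66)
   = 1 / (1 + 0.0032359 + 0.21878) = 1/1.2220 = 0.8183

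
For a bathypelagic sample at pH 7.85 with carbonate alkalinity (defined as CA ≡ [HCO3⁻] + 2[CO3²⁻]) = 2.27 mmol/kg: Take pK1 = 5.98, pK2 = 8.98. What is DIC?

CA = [HCO3⁻] + 2[CO3²⁻] = (α₁ + 2α₂)·DIC
At pH 7.85: [H⁺]/K1 = 10^-1.87 = 0.013490, K2/[H⁺] = 10^-1.13 = 0.074131
α₁ = 1/(1 + 0.013490 + 0.074131) = 1/1.0876 = 0.9194; α₂ = α₁·K2/[H⁺] = 0.06816
α₁ + 2α₂ = 1.0558
DIC = CA / (α₁ + 2α₂) = 2.27 / 1.0558 = 2.15 mmol/kg

DIC = 2.15 mmol/kg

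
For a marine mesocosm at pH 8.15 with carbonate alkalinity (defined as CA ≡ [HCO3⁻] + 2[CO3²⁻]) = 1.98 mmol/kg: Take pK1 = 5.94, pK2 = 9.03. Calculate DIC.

CA = [HCO3⁻] + 2[CO3²⁻] = (α₁ + 2α₂)·DIC
At pH 8.15: [H⁺]/K1 = 10^-2.21 = 0.0061660, K2/[H⁺] = 10^-0.88 = 0.13183
α₁ = 1/(1 + 0.0061660 + 0.13183) = 1/1.1380 = 0.8787; α₂ = α₁·K2/[H⁺] = 0.1158
α₁ + 2α₂ = 1.1104
DIC = CA / (α₁ + 2α₂) = 1.98 / 1.1104 = 1.78 mmol/kg

DIC = 1.78 mmol/kg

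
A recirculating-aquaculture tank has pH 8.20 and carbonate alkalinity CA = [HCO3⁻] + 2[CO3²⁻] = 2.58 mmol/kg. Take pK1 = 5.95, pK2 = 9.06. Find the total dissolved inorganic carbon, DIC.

DIC = 2.31 mmol/kg

CA = [HCO3⁻] + 2[CO3²⁻] = (α₁ + 2α₂)·DIC
At pH 8.20: [H⁺]/K1 = 10^-2.25 = 0.0056234, K2/[H⁺] = 10^-0.86 = 0.13804
α₁ = 1/(1 + 0.0056234 + 0.13804) = 1/1.1437 = 0.8744; α₂ = α₁·K2/[H⁺] = 0.1207
α₁ + 2α₂ = 1.1158
DIC = CA / (α₁ + 2α₂) = 2.58 / 1.1158 = 2.31 mmol/kg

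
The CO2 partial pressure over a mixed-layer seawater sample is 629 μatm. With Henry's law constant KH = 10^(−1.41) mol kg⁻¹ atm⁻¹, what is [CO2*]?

[CO2*] = 24.5 μmol/kg

KH = 10^(−1.41) = 3.890×10^-2 mol kg⁻¹ atm⁻¹
[CO2*] = KH · pCO2 = 3.890×10^-2 × 629×10^-6 atm = 2.45×10^-5 mol/kg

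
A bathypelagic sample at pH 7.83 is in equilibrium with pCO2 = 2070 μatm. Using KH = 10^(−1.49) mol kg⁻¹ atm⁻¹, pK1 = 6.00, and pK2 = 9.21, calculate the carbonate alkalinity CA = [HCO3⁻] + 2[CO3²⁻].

CA = 4.91 mmol/kg

[CO2*] = KH · pCO2 = 10^(−1.49) × 2070×10^-6 = 6.698×10^-5 mol/kg
α₀ = 1/(1 + K1/[H⁺] + K1K2/[H⁺]²) = 1/(1 + 10^+1.83 + 10^+0.45) = 0.01400
DIC = [CO2*]/α₀ = 6.698×10^-5 / 0.01400 = 4.784 mmol/kg
CA = (α₁ + 2α₂)·DIC = (0.9465 + 2×0.03946) × 4.784 = 4.91 mmol/kg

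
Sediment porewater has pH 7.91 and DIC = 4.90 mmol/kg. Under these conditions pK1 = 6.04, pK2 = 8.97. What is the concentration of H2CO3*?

[CO2*] = 0.0601 mmol/kg

α₀ = 1 / (1 + K1/[H⁺] + K1K2/[H⁺]²) = 1 / (1 + 10^+1.87 + 10^+0.81)
   = 1 / (1 + 74.131 + 6.4565) = 1/81.588 = 0.01226
[CO2*] = α₀ × DIC = 0.01226 × 4.90 = 0.0601 mmol/kg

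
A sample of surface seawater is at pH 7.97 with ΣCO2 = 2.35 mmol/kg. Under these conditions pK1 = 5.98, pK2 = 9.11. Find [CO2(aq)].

α₀ = 1 / (1 + K1/[H⁺] + K1K2/[H⁺]²) = 1 / (1 + 10^+1.99 + 10^+0.85)
   = 1 / (1 + 97.724 + 7.0795) = 1/105.80 = 0.009452
[CO2*] = α₀ × DIC = 0.009452 × 2.35 = 0.0222 mmol/kg

[CO2*] = 0.0222 mmol/kg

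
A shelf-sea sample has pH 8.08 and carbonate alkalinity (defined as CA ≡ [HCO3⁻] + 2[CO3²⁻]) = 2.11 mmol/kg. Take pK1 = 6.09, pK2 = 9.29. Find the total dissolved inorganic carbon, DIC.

CA = [HCO3⁻] + 2[CO3²⁻] = (α₁ + 2α₂)·DIC
At pH 8.08: [H⁺]/K1 = 10^-1.99 = 0.010233, K2/[H⁺] = 10^-1.21 = 0.061660
α₁ = 1/(1 + 0.010233 + 0.061660) = 1/1.0719 = 0.9329; α₂ = α₁·K2/[H⁺] = 0.05752
α₁ + 2α₂ = 1.0480
DIC = CA / (α₁ + 2α₂) = 2.11 / 1.0480 = 2.01 mmol/kg

DIC = 2.01 mmol/kg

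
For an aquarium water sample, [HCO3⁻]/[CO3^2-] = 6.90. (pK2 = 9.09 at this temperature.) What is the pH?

From K2 = [H⁺][CO3^2-]/[HCO3⁻]:  pH = pK2 − log₁₀([HCO3⁻]/[CO3^2-])
log₁₀(6.90) = +0.839
pH = 9.09 − (+0.839) = 8.25

pH = 8.25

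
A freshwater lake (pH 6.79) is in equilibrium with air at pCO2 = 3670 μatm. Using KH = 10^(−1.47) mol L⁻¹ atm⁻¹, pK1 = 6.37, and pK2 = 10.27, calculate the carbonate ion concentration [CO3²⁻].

[CO2*] = KH · pCO2 = 10^(−1.47) × 3670×10^-6 = 1.244×10^-4 mol/L
α₀ = 1/(1 + K1/[H⁺] + K1K2/[H⁺]²) = 1/(1 + 10^+0.42 + 10^-3.06) = 0.2754
DIC = [CO2*]/α₀ = 1.244×10^-4 / 0.2754 = 0.4516 mmol/L
[CO3²⁻] = α₂·DIC; α₂ = 0.0002399, so [CO3²⁻] = 0.0002399 × 0.4516 = 0.000108 mmol/L = 0.108 μmol/L

[CO3²⁻] = 0.108 μmol/L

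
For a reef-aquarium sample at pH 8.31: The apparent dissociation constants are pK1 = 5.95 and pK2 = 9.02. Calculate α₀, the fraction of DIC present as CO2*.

α₀ = 0.00364

α₀ = 1 / (1 + K1/[H⁺] + K1K2/[H⁺]²) = 1 / (1 + 10^+2.36 + 10^+1.65)
   = 1 / (1 + 229.09 + 44.668) = 1/274.76 = 0.003640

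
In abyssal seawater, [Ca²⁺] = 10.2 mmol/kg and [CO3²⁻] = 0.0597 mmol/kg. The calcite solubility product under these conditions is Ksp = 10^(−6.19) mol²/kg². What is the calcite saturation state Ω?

Ksp = 10^(−6.19) = 6.457×10^-7
Ω = [Ca²⁺][CO3²⁻]/Ksp = (10.2×10^-3)(0.0597×10^-3) / 6.457×10^-7 = 0.943

Ω = 0.943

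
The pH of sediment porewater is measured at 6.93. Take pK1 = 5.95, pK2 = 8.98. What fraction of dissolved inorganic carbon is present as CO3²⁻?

α₂ = 1 / (1 + [H⁺]/K2 + [H⁺]²/(K1K2)) = 1 / (1 + 10^+2.05 + 10^+1.07)
   = 1 / (1 + 112.20 + 11.749) = 1/124.95 = 0.008003

α₂ = 0.00800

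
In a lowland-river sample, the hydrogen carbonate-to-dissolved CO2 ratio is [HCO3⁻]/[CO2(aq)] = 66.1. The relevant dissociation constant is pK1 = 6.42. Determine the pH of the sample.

pH = 8.24

From K1 = [H⁺][HCO3⁻]/[CO2(aq)]:  pH = pK1 + log₁₀([HCO3⁻]/[CO2(aq)])
log₁₀(66.1) = +1.820
pH = 6.42 + (+1.820) = 8.24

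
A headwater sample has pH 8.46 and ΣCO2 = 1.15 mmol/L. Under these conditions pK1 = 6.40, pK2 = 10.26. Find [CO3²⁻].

[CO3²⁻] = 17.8 μmol/L

α₂ = 1 / (1 + [H⁺]/K2 + [H⁺]²/(K1K2)) = 1 / (1 + 10^+1.80 + 10^-0.26)
   = 1 / (1 + 63.096 + 0.54954) = 1/64.645 = 0.01547
[CO3²⁻] = α₂ × DIC = 0.01547 × 1.15 = 0.0178 mmol/L = 17.8 μmol/L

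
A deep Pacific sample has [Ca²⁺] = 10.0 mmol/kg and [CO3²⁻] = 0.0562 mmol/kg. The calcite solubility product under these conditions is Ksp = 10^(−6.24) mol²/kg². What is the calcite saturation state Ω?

Ω = 0.977

Ksp = 10^(−6.24) = 5.754×10^-7
Ω = [Ca²⁺][CO3²⁻]/Ksp = (10.0×10^-3)(0.0562×10^-3) / 5.754×10^-7 = 0.977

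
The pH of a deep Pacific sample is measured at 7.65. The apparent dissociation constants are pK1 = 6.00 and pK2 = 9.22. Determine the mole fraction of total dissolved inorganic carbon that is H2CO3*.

α₀ = 0.0213

α₀ = 1 / (1 + K1/[H⁺] + K1K2/[H⁺]²) = 1 / (1 + 10^+1.65 + 10^+0.08)
   = 1 / (1 + 44.668 + 1.2023) = 1/46.871 = 0.02134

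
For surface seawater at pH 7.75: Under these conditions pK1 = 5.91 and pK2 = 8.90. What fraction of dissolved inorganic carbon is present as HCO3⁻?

α₁ = 1 / (1 + [H⁺]/K1 + K2/[H⁺]) = 1 / (1 + 10^-1.84 + 10^-1.15)
   = 1 / (1 + 0.014454 + 0.070795) = 1/1.0852 = 0.9214

α₁ = 0.921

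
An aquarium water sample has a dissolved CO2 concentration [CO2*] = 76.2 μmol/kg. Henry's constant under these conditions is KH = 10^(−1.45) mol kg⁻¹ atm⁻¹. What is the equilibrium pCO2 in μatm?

pCO2 = 2150 μatm

KH = 10^(−1.45) = 3.548×10^-2 mol kg⁻¹ atm⁻¹
pCO2 = [CO2*]/KH = 76.2×10^-6 / 3.548×10^-2 = 2.15×10^-3 atm = 2150 μatm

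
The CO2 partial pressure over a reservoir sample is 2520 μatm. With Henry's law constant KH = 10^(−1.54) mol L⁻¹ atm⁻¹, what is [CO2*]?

KH = 10^(−1.54) = 2.884×10^-2 mol L⁻¹ atm⁻¹
[CO2*] = KH · pCO2 = 2.884×10^-2 × 2520×10^-6 atm = 7.27×10^-5 mol/L

[CO2*] = 72.7 μmol/L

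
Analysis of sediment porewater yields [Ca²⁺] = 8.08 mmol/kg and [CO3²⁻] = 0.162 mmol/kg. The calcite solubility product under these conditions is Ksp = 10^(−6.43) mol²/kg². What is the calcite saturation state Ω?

Ksp = 10^(−6.43) = 3.715×10^-7
Ω = [Ca²⁺][CO3²⁻]/Ksp = (8.08×10^-3)(0.162×10^-3) / 3.715×10^-7 = 3.52

Ω = 3.52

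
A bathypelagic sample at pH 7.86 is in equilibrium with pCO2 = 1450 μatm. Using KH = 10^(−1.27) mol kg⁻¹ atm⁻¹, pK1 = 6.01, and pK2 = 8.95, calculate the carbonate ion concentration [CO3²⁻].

[CO3²⁻] = 0.448 mmol/kg

[CO2*] = KH · pCO2 = 10^(−1.27) × 1450×10^-6 = 7.787×10^-5 mol/kg
α₀ = 1/(1 + K1/[H⁺] + K1K2/[H⁺]²) = 1/(1 + 10^+1.85 + 10^+0.76) = 0.01290
DIC = [CO2*]/α₀ = 7.787×10^-5 / 0.01290 = 6.039 mmol/kg
[CO3²⁻] = α₂·DIC; α₂ = 0.07420, so [CO3²⁻] = 0.07420 × 6.039 = 0.448 mmol/kg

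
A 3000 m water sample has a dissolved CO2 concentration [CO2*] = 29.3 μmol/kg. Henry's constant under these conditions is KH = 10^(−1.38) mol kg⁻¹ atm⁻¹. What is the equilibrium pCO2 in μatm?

KH = 10^(−1.38) = 4.169×10^-2 mol kg⁻¹ atm⁻¹
pCO2 = [CO2*]/KH = 29.3×10^-6 / 4.169×10^-2 = 7.03×10^-4 atm = 703 μatm

pCO2 = 703 μatm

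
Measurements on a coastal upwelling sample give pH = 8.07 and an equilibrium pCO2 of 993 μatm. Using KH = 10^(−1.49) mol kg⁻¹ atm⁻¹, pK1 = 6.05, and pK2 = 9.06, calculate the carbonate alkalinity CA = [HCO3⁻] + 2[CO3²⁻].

[CO2*] = KH · pCO2 = 10^(−1.49) × 993×10^-6 = 3.213×10^-5 mol/kg
α₀ = 1/(1 + K1/[H⁺] + K1K2/[H⁺]²) = 1/(1 + 10^+2.02 + 10^+1.03) = 0.008589
DIC = [CO2*]/α₀ = 3.213×10^-5 / 0.008589 = 3.741 mmol/kg
CA = (α₁ + 2α₂)·DIC = (0.8994 + 2×0.09203) × 3.741 = 4.05 mmol/kg

CA = 4.05 mmol/kg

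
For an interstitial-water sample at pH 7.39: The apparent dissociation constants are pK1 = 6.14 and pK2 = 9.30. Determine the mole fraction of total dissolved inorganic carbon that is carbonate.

α₂ = 0.0115

α₂ = 1 / (1 + [H⁺]/K2 + [H⁺]²/(K1K2)) = 1 / (1 + 10^+1.91 + 10^+0.66)
   = 1 / (1 + 81.283 + 4.5709) = 1/86.854 = 0.01151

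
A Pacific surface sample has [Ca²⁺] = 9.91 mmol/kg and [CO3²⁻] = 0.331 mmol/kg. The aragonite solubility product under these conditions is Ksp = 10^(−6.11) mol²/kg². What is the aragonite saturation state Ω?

Ω = 4.23

Ksp = 10^(−6.11) = 7.762×10^-7
Ω = [Ca²⁺][CO3²⁻]/Ksp = (9.91×10^-3)(0.331×10^-3) / 7.762×10^-7 = 4.23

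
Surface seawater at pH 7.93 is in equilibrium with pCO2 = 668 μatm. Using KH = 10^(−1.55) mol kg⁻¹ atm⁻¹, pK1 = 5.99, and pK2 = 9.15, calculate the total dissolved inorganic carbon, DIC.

DIC = 1.76 mmol/kg

[CO2*] = KH · pCO2 = 10^(−1.55) × 668×10^-6 = 1.883×10^-5 mol/kg
α₀ = 1/(1 + K1/[H⁺] + K1K2/[H⁺]²) = 1/(1 + 10^+1.94 + 10^+0.72) = 0.01071
DIC = [CO2*]/α₀ = 1.883×10^-5 / 0.01071 = 1.76 mmol/kg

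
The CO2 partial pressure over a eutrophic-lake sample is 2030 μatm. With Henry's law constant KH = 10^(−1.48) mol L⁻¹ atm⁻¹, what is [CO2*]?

[CO2*] = 67.2 μmol/L

KH = 10^(−1.48) = 3.311×10^-2 mol L⁻¹ atm⁻¹
[CO2*] = KH · pCO2 = 3.311×10^-2 × 2030×10^-6 atm = 6.72×10^-5 mol/L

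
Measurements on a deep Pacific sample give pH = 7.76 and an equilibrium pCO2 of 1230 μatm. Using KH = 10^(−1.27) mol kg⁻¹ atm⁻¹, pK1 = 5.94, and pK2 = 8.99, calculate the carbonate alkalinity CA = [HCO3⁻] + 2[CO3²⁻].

[CO2*] = KH · pCO2 = 10^(−1.27) × 1230×10^-6 = 6.605×10^-5 mol/kg
α₀ = 1/(1 + K1/[H⁺] + K1K2/[H⁺]²) = 1/(1 + 10^+1.82 + 10^+0.59) = 0.01409
DIC = [CO2*]/α₀ = 6.605×10^-5 / 0.01409 = 4.687 mmol/kg
CA = (α₁ + 2α₂)·DIC = (0.9311 + 2×0.05483) × 4.687 = 4.88 mmol/kg

CA = 4.88 mmol/kg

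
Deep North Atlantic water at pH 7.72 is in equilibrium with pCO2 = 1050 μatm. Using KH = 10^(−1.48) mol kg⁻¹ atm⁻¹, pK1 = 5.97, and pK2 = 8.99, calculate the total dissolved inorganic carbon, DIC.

DIC = 2.09 mmol/kg

[CO2*] = KH · pCO2 = 10^(−1.48) × 1050×10^-6 = 3.477×10^-5 mol/kg
α₀ = 1/(1 + K1/[H⁺] + K1K2/[H⁺]²) = 1/(1 + 10^+1.75 + 10^+0.48) = 0.01660
DIC = [CO2*]/α₀ = 3.477×10^-5 / 0.01660 = 2.09 mmol/kg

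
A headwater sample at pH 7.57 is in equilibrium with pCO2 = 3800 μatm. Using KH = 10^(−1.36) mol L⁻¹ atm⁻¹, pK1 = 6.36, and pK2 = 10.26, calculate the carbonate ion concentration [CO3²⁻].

[CO2*] = KH · pCO2 = 10^(−1.36) × 3800×10^-6 = 1.659×10^-4 mol/L
α₀ = 1/(1 + K1/[H⁺] + K1K2/[H⁺]²) = 1/(1 + 10^+1.21 + 10^-1.48) = 0.05797
DIC = [CO2*]/α₀ = 1.659×10^-4 / 0.05797 = 2.862 mmol/L
[CO3²⁻] = α₂·DIC; α₂ = 0.001919, so [CO3²⁻] = 0.001919 × 2.862 = 0.00549 mmol/L = 5.49 μmol/L

[CO3²⁻] = 5.49 μmol/L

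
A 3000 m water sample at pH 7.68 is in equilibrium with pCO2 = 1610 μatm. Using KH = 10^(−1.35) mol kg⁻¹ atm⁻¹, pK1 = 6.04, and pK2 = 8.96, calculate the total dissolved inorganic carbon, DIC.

DIC = 3.38 mmol/kg

[CO2*] = KH · pCO2 = 10^(−1.35) × 1610×10^-6 = 7.192×10^-5 mol/kg
α₀ = 1/(1 + K1/[H⁺] + K1K2/[H⁺]²) = 1/(1 + 10^+1.64 + 10^+0.36) = 0.02130
DIC = [CO2*]/α₀ = 7.192×10^-5 / 0.02130 = 3.38 mmol/kg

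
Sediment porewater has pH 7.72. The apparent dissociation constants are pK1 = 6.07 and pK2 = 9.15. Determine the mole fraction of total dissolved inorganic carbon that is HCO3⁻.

α₁ = 0.944

α₁ = 1 / (1 + [H⁺]/K1 + K2/[H⁺]) = 1 / (1 + 10^-1.65 + 10^-1.43)
   = 1 / (1 + 0.022387 + 0.037154) = 1/1.0595 = 0.9438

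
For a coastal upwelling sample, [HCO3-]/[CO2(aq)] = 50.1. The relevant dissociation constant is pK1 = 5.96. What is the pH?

pH = 7.66

From K1 = [H⁺][HCO3-]/[CO2(aq)]:  pH = pK1 + log₁₀([HCO3-]/[CO2(aq)])
log₁₀(50.1) = +1.700
pH = 5.96 + (+1.700) = 7.66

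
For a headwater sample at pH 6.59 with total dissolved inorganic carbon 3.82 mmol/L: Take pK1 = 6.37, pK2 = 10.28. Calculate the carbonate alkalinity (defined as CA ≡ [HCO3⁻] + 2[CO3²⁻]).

CA = [HCO3⁻] + 2[CO3²⁻] = (α₁ + 2α₂)·DIC
At pH 6.59: [H⁺]/K1 = 10^-0.22 = 0.60256, K2/[H⁺] = 10^-3.69 = 0.00020417
α₁ = 1/(1 + 0.60256 + 0.00020417) = 1/1.6028 = 0.6239; α₂ = α₁·K2/[H⁺] = 0.0001274
α₁ + 2α₂ = 0.6242
CA = 0.6242 × 3.82 = 2.38 mmol/L

CA = 2.38 mmol/L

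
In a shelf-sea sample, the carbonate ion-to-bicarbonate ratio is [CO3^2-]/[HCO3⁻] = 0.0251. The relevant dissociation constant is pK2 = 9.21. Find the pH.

From K2 = [H⁺][CO3^2-]/[HCO3⁻]:  pH = pK2 + log₁₀([CO3^2-]/[HCO3⁻])
log₁₀(0.0251) = -1.600
pH = 9.21 + (-1.600) = 7.61

pH = 7.61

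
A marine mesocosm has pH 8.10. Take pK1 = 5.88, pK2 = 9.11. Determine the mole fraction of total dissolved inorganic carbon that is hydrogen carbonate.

α₁ = 1 / (1 + [H⁺]/K1 + K2/[H⁺]) = 1 / (1 + 10^-2.22 + 10^-1.01)
   = 1 / (1 + 0.0060256 + 0.097724) = 1/1.1037 = 0.9060

α₁ = 0.906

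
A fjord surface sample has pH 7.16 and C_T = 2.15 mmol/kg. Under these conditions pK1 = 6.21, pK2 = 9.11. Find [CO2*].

[CO2*] = 0.215 mmol/kg

α₀ = 1 / (1 + K1/[H⁺] + K1K2/[H⁺]²) = 1 / (1 + 10^+0.95 + 10^-1.00)
   = 1 / (1 + 8.9125 + 0.10000) = 1/10.013 = 0.09988
[CO2*] = α₀ × DIC = 0.09988 × 2.15 = 0.215 mmol/kg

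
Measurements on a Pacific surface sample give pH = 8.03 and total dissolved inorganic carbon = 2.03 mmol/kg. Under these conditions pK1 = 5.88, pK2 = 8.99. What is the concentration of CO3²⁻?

α₂ = 1 / (1 + [H⁺]/K2 + [H⁺]²/(K1K2)) = 1 / (1 + 10^+0.96 + 10^-1.19)
   = 1 / (1 + 9.1201 + 0.064565) = 1/10.185 = 0.09819
[CO3²⁻] = α₂ × DIC = 0.09819 × 2.03 = 0.199 mmol/kg

[CO3²⁻] = 0.199 mmol/kg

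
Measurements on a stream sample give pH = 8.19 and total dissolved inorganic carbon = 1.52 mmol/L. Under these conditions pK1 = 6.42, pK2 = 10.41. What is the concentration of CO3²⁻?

α₂ = 1 / (1 + [H⁺]/K2 + [H⁺]²/(K1K2)) = 1 / (1 + 10^+2.22 + 10^+0.45)
   = 1 / (1 + 165.96 + 2.8184) = 1/169.78 = 0.005890
[CO3²⁻] = α₂ × DIC = 0.005890 × 1.52 = 0.00895 mmol/L = 8.95 μmol/L

[CO3²⁻] = 8.95 μmol/L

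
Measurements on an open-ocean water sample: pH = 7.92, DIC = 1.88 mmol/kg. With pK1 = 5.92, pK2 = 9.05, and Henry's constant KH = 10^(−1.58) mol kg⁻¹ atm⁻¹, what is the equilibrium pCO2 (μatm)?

pCO2 = 659 μatm

α₀ = 1 / (1 + K1/[H⁺] + K1K2/[H⁺]²) = 1 / (1 + 10^+2.00 + 10^+0.87)
   = 1 / (1 + 100.00 + 7.4131) = 1/108.41 = 0.009224
[CO2*] = α₀ × DIC = 0.009224 × 1.88 = 0.01734 mmol/kg = 17.34 μmol/kg
pCO2 = [CO2*]/KH = 1.734×10^-5 / 2.630×10^-2 = 659 μatm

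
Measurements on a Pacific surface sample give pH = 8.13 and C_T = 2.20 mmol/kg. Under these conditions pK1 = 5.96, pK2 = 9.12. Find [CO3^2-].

[CO3²⁻] = 0.203 mmol/kg

α₂ = 1 / (1 + [H⁺]/K2 + [H⁺]²/(K1K2)) = 1 / (1 + 10^+0.99 + 10^-1.18)
   = 1 / (1 + 9.7724 + 0.066069) = 1/10.838 = 0.09226
[CO3²⁻] = α₂ × DIC = 0.09226 × 2.20 = 0.203 mmol/kg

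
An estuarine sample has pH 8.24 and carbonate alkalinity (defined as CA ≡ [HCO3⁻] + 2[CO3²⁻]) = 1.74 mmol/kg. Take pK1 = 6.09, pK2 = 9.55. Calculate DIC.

DIC = 1.67 mmol/kg

CA = [HCO3⁻] + 2[CO3²⁻] = (α₁ + 2α₂)·DIC
At pH 8.24: [H⁺]/K1 = 10^-2.15 = 0.0070795, K2/[H⁺] = 10^-1.31 = 0.048978
α₁ = 1/(1 + 0.0070795 + 0.048978) = 1/1.0561 = 0.9469; α₂ = α₁·K2/[H⁺] = 0.04638
α₁ + 2α₂ = 1.0397
DIC = CA / (α₁ + 2α₂) = 1.74 / 1.0397 = 1.67 mmol/kg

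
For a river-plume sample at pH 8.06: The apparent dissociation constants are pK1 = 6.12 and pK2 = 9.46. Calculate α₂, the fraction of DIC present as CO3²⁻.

α₂ = 1 / (1 + [H⁺]/K2 + [H⁺]²/(K1K2)) = 1 / (1 + 10^+1.40 + 10^-0.54)
   = 1 / (1 + 25.119 + 0.28840) = 1/26.407 = 0.03787

α₂ = 0.0379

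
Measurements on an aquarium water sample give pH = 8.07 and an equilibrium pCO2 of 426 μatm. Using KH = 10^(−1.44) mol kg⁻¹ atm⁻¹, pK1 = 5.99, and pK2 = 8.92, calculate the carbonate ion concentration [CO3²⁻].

[CO3²⁻] = 0.263 mmol/kg

[CO2*] = KH · pCO2 = 10^(−1.44) × 426×10^-6 = 1.547×10^-5 mol/kg
α₀ = 1/(1 + K1/[H⁺] + K1K2/[H⁺]²) = 1/(1 + 10^+2.08 + 10^+1.23) = 0.007235
DIC = [CO2*]/α₀ = 1.547×10^-5 / 0.007235 = 2.138 mmol/kg
[CO3²⁻] = α₂·DIC; α₂ = 0.1229, so [CO3²⁻] = 0.1229 × 2.138 = 0.263 mmol/kg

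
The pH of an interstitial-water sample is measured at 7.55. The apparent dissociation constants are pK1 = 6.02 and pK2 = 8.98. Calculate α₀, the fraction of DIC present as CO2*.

α₀ = 1 / (1 + K1/[H⁺] + K1K2/[H⁺]²) = 1 / (1 + 10^+1.53 + 10^+0.10)
   = 1 / (1 + 33.884 + 1.2589) = 1/36.143 = 0.02767

α₀ = 0.0277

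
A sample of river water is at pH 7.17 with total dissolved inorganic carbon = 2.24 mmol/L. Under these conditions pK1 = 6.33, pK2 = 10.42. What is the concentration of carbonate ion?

[CO3²⁻] = 1.10 μmol/L

α₂ = 1 / (1 + [H⁺]/K2 + [H⁺]²/(K1K2)) = 1 / (1 + 10^+3.25 + 10^+2.41)
   = 1 / (1 + 1778.3 + 257.04) = 1/2036.3 = 0.0004911
[CO3²⁻] = α₂ × DIC = 0.0004911 × 2.24 = 0.00110 mmol/L = 1.10 μmol/L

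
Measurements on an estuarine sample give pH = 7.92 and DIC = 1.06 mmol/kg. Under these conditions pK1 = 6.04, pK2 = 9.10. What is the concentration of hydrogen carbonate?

[HCO3⁻] = 0.982 mmol/kg

α₁ = 1 / (1 + [H⁺]/K1 + K2/[H⁺]) = 1 / (1 + 10^-1.88 + 10^-1.18)
   = 1 / (1 + 0.013183 + 0.066069) = 1/1.0793 = 0.9266
[HCO3⁻] = α₁ × DIC = 0.9266 × 1.06 = 0.982 mmol/kg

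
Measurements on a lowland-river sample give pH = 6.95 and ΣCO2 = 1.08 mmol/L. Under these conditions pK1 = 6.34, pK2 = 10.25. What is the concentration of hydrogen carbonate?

[HCO3⁻] = 0.867 mmol/L

α₁ = 1 / (1 + [H⁺]/K1 + K2/[H⁺]) = 1 / (1 + 10^-0.61 + 10^-3.30)
   = 1 / (1 + 0.24547 + 0.00050119) = 1/1.2460 = 0.8026
[HCO3⁻] = α₁ × DIC = 0.8026 × 1.08 = 0.867 mmol/L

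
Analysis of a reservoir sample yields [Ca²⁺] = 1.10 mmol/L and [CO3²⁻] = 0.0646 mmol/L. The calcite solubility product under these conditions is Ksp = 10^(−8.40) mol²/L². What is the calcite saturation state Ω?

Ksp = 10^(−8.40) = 3.981×10^-9
Ω = [Ca²⁺][CO3²⁻]/Ksp = (1.10×10^-3)(0.0646×10^-3) / 3.981×10^-9 = 17.8

Ω = 17.8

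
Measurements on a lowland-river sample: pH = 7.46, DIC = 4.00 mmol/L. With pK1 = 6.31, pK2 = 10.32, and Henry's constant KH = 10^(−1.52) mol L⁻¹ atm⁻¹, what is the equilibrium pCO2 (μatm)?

α₀ = 1 / (1 + K1/[H⁺] + K1K2/[H⁺]²) = 1 / (1 + 10^+1.15 + 10^-1.71)
   = 1 / (1 + 14.125 + 0.019498) = 1/15.145 = 0.06603
[CO2*] = α₀ × DIC = 0.06603 × 4.00 = 0.2641 mmol/L
pCO2 = [CO2*]/KH = 2.641×10^-4 / 3.020×10^-2 = 8750 μatm

pCO2 = 8750 μatm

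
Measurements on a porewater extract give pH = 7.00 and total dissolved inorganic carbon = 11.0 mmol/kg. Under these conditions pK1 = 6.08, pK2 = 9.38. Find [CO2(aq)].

α₀ = 1 / (1 + K1/[H⁺] + K1K2/[H⁺]²) = 1 / (1 + 10^+0.92 + 10^-1.46)
   = 1 / (1 + 8.3176 + 0.034674) = 1/9.3523 = 0.1069
[CO2*] = α₀ × DIC = 0.1069 × 11.0 = 1.18 mmol/kg

[CO2*] = 1.18 mmol/kg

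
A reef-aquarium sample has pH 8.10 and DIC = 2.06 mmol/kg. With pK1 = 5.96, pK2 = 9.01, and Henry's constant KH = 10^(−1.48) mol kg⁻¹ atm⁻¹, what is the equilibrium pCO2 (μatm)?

pCO2 = 399 μatm

α₀ = 1 / (1 + K1/[H⁺] + K1K2/[H⁺]²) = 1 / (1 + 10^+2.14 + 10^+1.23)
   = 1 / (1 + 138.04 + 16.982) = 1/156.02 = 0.006409
[CO2*] = α₀ × DIC = 0.006409 × 2.06 = 0.01320 mmol/kg = 13.20 μmol/kg
pCO2 = [CO2*]/KH = 1.320×10^-5 / 3.311×10^-2 = 399 μatm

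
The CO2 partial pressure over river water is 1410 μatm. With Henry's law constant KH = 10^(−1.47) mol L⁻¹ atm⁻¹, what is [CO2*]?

[CO2*] = 47.8 μmol/L

KH = 10^(−1.47) = 3.388×10^-2 mol L⁻¹ atm⁻¹
[CO2*] = KH · pCO2 = 3.388×10^-2 × 1410×10^-6 atm = 4.78×10^-5 mol/L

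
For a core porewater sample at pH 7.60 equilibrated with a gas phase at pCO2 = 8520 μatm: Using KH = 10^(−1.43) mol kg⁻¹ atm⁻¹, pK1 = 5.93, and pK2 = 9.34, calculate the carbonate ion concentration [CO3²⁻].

[CO3²⁻] = 0.269 mmol/kg

[CO2*] = KH · pCO2 = 10^(−1.43) × 8520×10^-6 = 3.165×10^-4 mol/kg
α₀ = 1/(1 + K1/[H⁺] + K1K2/[H⁺]²) = 1/(1 + 10^+1.67 + 10^-0.07) = 0.02057
DIC = [CO2*]/α₀ = 3.165×10^-4 / 0.02057 = 15.39 mmol/kg
[CO3²⁻] = α₂·DIC; α₂ = 0.01750, so [CO3²⁻] = 0.01750 × 15.39 = 0.269 mmol/kg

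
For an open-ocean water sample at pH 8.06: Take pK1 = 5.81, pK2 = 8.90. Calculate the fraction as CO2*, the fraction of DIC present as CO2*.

α₀ = 0.00489

α₀ = 1 / (1 + K1/[H⁺] + K1K2/[H⁺]²) = 1 / (1 + 10^+2.25 + 10^+1.41)
   = 1 / (1 + 177.83 + 25.704) = 1/204.53 = 0.004889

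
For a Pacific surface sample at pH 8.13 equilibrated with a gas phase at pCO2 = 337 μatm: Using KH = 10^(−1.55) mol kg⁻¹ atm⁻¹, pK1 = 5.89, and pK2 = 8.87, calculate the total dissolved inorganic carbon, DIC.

[CO2*] = KH · pCO2 = 10^(−1.55) × 337×10^-6 = 9.498×10^-6 mol/kg
α₀ = 1/(1 + K1/[H⁺] + K1K2/[H⁺]²) = 1/(1 + 10^+2.24 + 10^+1.50) = 0.004845
DIC = [CO2*]/α₀ = 9.498×10^-6 / 0.004845 = 1.96 mmol/kg

DIC = 1.96 mmol/kg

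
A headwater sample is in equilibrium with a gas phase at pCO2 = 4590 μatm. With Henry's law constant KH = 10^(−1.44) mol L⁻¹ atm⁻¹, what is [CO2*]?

[CO2*] = 167 μmol/L

KH = 10^(−1.44) = 3.631×10^-2 mol L⁻¹ atm⁻¹
[CO2*] = KH · pCO2 = 3.631×10^-2 × 4590×10^-6 atm = 1.67×10^-4 mol/L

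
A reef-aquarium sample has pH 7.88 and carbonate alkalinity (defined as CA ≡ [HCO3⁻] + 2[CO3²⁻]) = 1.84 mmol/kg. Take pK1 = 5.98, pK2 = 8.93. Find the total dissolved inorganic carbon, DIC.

CA = [HCO3⁻] + 2[CO3²⁻] = (α₁ + 2α₂)·DIC
At pH 7.88: [H⁺]/K1 = 10^-1.90 = 0.012589, K2/[H⁺] = 10^-1.05 = 0.089125
α₁ = 1/(1 + 0.012589 + 0.089125) = 1/1.1017 = 0.9077; α₂ = α₁·K2/[H⁺] = 0.08090
α₁ + 2α₂ = 1.0695
DIC = CA / (α₁ + 2α₂) = 1.84 / 1.0695 = 1.72 mmol/kg

DIC = 1.72 mmol/kg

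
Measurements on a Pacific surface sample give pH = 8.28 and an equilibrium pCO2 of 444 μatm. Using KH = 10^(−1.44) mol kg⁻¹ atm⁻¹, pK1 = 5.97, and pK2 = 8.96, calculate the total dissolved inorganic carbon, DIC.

DIC = 4.00 mmol/kg

[CO2*] = KH · pCO2 = 10^(−1.44) × 444×10^-6 = 1.612×10^-5 mol/kg
α₀ = 1/(1 + K1/[H⁺] + K1K2/[H⁺]²) = 1/(1 + 10^+2.31 + 10^+1.63) = 0.004035
DIC = [CO2*]/α₀ = 1.612×10^-5 / 0.004035 = 4.00 mmol/kg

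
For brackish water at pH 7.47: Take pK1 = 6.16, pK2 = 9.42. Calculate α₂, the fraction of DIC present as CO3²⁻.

α₂ = 0.0106

α₂ = 1 / (1 + [H⁺]/K2 + [H⁺]²/(K1K2)) = 1 / (1 + 10^+1.95 + 10^+0.64)
   = 1 / (1 + 89.125 + 4.3652) = 1/94.490 = 0.01058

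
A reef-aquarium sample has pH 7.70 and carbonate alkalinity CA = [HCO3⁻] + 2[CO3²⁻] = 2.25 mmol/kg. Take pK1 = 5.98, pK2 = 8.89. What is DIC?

CA = [HCO3⁻] + 2[CO3²⁻] = (α₁ + 2α₂)·DIC
At pH 7.70: [H⁺]/K1 = 10^-1.72 = 0.019055, K2/[H⁺] = 10^-1.19 = 0.064565
α₁ = 1/(1 + 0.019055 + 0.064565) = 1/1.0836 = 0.9228; α₂ = α₁·K2/[H⁺] = 0.05958
α₁ + 2α₂ = 1.0420
DIC = CA / (α₁ + 2α₂) = 2.25 / 1.0420 = 2.16 mmol/kg

DIC = 2.16 mmol/kg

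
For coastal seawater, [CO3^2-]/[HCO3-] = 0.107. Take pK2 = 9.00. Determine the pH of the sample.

pH = 8.03

From K2 = [H⁺][CO3^2-]/[HCO3-]:  pH = pK2 + log₁₀([CO3^2-]/[HCO3-])
log₁₀(0.107) = -0.971
pH = 9.00 + (-0.971) = 8.03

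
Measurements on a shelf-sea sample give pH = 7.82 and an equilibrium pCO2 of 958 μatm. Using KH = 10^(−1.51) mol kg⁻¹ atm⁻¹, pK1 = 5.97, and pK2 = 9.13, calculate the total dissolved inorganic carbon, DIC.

DIC = 2.23 mmol/kg

[CO2*] = KH · pCO2 = 10^(−1.51) × 958×10^-6 = 2.961×10^-5 mol/kg
α₀ = 1/(1 + K1/[H⁺] + K1K2/[H⁺]²) = 1/(1 + 10^+1.85 + 10^+0.54) = 0.01329
DIC = [CO2*]/α₀ = 2.961×10^-5 / 0.01329 = 2.23 mmol/kg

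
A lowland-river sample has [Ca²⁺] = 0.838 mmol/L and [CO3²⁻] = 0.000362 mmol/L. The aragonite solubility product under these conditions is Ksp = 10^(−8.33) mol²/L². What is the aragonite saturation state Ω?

Ω = 0.0649

Ksp = 10^(−8.33) = 4.677×10^-9
Ω = [Ca²⁺][CO3²⁻]/Ksp = (0.838×10^-3)(0.000362×10^-3) / 4.677×10^-9 = 0.0649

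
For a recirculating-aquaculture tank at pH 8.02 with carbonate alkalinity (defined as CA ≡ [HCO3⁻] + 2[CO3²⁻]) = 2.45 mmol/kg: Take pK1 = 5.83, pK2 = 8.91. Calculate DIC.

DIC = 2.21 mmol/kg

CA = [HCO3⁻] + 2[CO3²⁻] = (α₁ + 2α₂)·DIC
At pH 8.02: [H⁺]/K1 = 10^-2.19 = 0.0064565, K2/[H⁺] = 10^-0.89 = 0.12882
α₁ = 1/(1 + 0.0064565 + 0.12882) = 1/1.1353 = 0.8808; α₂ = α₁·K2/[H⁺] = 0.1135
α₁ + 2α₂ = 1.1078
DIC = CA / (α₁ + 2α₂) = 2.45 / 1.1078 = 2.21 mmol/kg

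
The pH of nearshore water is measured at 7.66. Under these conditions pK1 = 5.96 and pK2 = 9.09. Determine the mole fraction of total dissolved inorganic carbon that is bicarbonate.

α₁ = 0.946

α₁ = 1 / (1 + [H⁺]/K1 + K2/[H⁺]) = 1 / (1 + 10^-1.70 + 10^-1.43)
   = 1 / (1 + 0.019953 + 0.037154) = 1/1.0571 = 0.9460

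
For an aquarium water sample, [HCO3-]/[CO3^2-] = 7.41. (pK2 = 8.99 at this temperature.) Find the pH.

pH = 8.12

From K2 = [H⁺][CO3^2-]/[HCO3-]:  pH = pK2 − log₁₀([HCO3-]/[CO3^2-])
log₁₀(7.41) = +0.870
pH = 8.99 − (+0.870) = 8.12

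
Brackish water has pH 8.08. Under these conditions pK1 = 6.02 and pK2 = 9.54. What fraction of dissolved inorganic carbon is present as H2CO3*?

α₀ = 1 / (1 + K1/[H⁺] + K1K2/[H⁺]²) = 1 / (1 + 10^+2.06 + 10^+0.60)
   = 1 / (1 + 114.82 + 3.9811) = 1/119.80 = 0.008347

α₀ = 0.00835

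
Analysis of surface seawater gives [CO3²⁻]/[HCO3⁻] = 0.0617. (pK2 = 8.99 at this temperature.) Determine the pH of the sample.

From K2 = [H⁺][CO3²⁻]/[HCO3⁻]:  pH = pK2 + log₁₀([CO3²⁻]/[HCO3⁻])
log₁₀(0.0617) = -1.210
pH = 8.99 + (-1.210) = 7.78

pH = 7.78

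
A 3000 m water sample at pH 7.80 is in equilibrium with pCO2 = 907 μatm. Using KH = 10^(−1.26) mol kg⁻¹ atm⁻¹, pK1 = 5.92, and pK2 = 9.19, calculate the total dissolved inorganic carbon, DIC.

[CO2*] = KH · pCO2 = 10^(−1.26) × 907×10^-6 = 4.984×10^-5 mol/kg
α₀ = 1/(1 + K1/[H⁺] + K1K2/[H⁺]²) = 1/(1 + 10^+1.88 + 10^+0.49) = 0.01251
DIC = [CO2*]/α₀ = 4.984×10^-5 / 0.01251 = 3.98 mmol/kg

DIC = 3.98 mmol/kg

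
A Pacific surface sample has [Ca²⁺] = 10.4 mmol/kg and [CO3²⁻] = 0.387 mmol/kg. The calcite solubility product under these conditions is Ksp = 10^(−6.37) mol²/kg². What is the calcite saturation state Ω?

Ksp = 10^(−6.37) = 4.266×10^-7
Ω = [Ca²⁺][CO3²⁻]/Ksp = (10.4×10^-3)(0.387×10^-3) / 4.266×10^-7 = 9.44

Ω = 9.44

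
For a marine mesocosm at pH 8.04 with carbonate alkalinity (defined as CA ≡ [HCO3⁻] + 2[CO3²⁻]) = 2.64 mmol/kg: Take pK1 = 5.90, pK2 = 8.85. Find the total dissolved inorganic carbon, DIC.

CA = [HCO3⁻] + 2[CO3²⁻] = (α₁ + 2α₂)·DIC
At pH 8.04: [H⁺]/K1 = 10^-2.14 = 0.0072444, K2/[H⁺] = 10^-0.81 = 0.15488
α₁ = 1/(1 + 0.0072444 + 0.15488) = 1/1.1621 = 0.8605; α₂ = α₁·K2/[H⁺] = 0.1333
α₁ + 2α₂ = 1.1270
DIC = CA / (α₁ + 2α₂) = 2.64 / 1.1270 = 2.34 mmol/kg

DIC = 2.34 mmol/kg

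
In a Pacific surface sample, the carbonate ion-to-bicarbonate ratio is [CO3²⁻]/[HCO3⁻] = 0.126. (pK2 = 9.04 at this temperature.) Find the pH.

From K2 = [H⁺][CO3²⁻]/[HCO3⁻]:  pH = pK2 + log₁₀([CO3²⁻]/[HCO3⁻])
log₁₀(0.126) = -0.900
pH = 9.04 + (-0.900) = 8.14

pH = 8.14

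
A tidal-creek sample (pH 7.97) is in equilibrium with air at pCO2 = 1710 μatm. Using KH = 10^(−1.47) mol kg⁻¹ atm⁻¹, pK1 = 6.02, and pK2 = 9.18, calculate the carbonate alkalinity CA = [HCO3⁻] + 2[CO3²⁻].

[CO2*] = KH · pCO2 = 10^(−1.47) × 1710×10^-6 = 5.794×10^-5 mol/kg
α₀ = 1/(1 + K1/[H⁺] + K1K2/[H⁺]²) = 1/(1 + 10^+1.95 + 10^+0.74) = 0.01046
DIC = [CO2*]/α₀ = 5.794×10^-5 / 0.01046 = 5.540 mmol/kg
CA = (α₁ + 2α₂)·DIC = (0.9321 + 2×0.05747) × 5.540 = 5.80 mmol/kg

CA = 5.80 mmol/kg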